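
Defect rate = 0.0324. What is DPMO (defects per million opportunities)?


DPMO = defect_rate * 1000000 = 0.0324 * 1000000

32400


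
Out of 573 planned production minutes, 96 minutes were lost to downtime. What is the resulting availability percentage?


Formula: Availability = (Planned Time - Downtime) / Planned Time * 100
Uptime = 573 - 96 = 477 min
Availability = 477 / 573 * 100 = 83.2%

83.2%


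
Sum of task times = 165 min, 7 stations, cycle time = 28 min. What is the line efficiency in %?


Formula: Efficiency = Sum of Task Times / (N_stations * CT) * 100
Total station capacity = 7 stations * 28 min = 196 min
Efficiency = 165 / 196 * 100 = 84.2%

84.2%


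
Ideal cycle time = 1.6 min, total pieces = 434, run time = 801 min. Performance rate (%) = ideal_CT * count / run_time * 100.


Formula: Performance = (Ideal CT * Total Count) / Run Time * 100
Ideal output time = 1.6 * 434 = 694.4 min
Performance = 694.4 / 801 * 100 = 86.7%

86.7%


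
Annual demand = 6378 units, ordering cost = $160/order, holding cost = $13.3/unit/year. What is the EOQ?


Formula: EOQ = sqrt(2 * D * S / H)
Numerator: 2 * 6378 * 160 = 2040960
2DS/H = 2040960 / 13.3 = 153455.6
EOQ = sqrt(153455.6) = 391.7 units

391.7 units


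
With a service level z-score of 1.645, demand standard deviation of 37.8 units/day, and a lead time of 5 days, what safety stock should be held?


Formula: SS = z * sigma_d * sqrt(LT)
sqrt(LT) = sqrt(5) = 2.2361
SS = 1.645 * 37.8 * 2.2361
SS = 139.0 units

139.0 units


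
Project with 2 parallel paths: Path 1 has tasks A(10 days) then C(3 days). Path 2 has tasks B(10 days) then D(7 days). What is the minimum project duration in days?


Path 1 = 10 + 3 = 13 days
Path 2 = 10 + 7 = 17 days
Duration = max(13, 17) = 17 days

17 days


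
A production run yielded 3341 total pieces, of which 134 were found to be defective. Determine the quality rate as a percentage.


Formula: Quality Rate = Good Pieces / Total Pieces * 100
Good pieces = 3341 - 134 = 3207
QR = 3207 / 3341 * 100 = 96.0%

96.0%


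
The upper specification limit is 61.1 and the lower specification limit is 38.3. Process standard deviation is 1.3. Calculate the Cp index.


Cp = (61.1 - 38.3) / (6 * 1.3)

2.92


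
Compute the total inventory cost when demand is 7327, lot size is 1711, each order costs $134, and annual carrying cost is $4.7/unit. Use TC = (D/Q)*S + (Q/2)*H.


TC = 7327/1711 * 134 + 1711/2 * 4.7

$4594.68


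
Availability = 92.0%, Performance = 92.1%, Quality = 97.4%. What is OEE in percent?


Formula: OEE = Availability * Performance * Quality / 10000
A * P = 92.0% * 92.1% / 100 = 84.73%
OEE = 84.73% * 97.4% / 100 = 82.5%

82.5%


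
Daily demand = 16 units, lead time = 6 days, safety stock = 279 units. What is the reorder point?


Formula: ROP = (Daily Demand * Lead Time) + Safety Stock
Demand during lead time = 16 * 6 = 96 units
ROP = 96 + 279 = 375 units

375 units


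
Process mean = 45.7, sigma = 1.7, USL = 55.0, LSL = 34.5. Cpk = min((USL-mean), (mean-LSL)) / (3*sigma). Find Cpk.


Cpu = (55.0 - 45.7) / (3 * 1.7) = 1.82
Cpl = (45.7 - 34.5) / (3 * 1.7) = 2.2
Cpk = min(1.82, 2.2) = 1.82

1.82


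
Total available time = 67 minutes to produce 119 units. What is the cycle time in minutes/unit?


Formula: CT = Available Time / Number of Units
CT = 67 min / 119 units
CT = 0.56 min/unit

0.56 min/unit


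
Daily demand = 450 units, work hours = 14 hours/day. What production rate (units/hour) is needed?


Formula: Production Rate = Daily Demand / Available Hours
Rate = 450 units/day / 14 hours/day
Rate = 32.1 units/hour

32.1 units/hour


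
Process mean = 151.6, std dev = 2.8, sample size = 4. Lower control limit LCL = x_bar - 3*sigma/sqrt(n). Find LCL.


LCL = 151.6 - 3 * 2.8 / sqrt(4)

147.4


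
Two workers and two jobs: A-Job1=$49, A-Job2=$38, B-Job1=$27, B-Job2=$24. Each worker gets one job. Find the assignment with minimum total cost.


Option 1: A->1 + B->2 = $49 + $24 = $73
Option 2: A->2 + B->1 = $38 + $27 = $65
Min cost = min($73, $65) = $65

$65


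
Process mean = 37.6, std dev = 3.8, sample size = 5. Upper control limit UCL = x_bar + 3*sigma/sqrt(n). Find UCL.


UCL = 37.6 + 3 * 3.8 / sqrt(5)

42.7


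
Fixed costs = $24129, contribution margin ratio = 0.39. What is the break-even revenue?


Formula: BER = Fixed Costs / Contribution Margin Ratio
BER = $24129 / 0.39
BER = $61869.23 (to the nearest cent)

$61869.23


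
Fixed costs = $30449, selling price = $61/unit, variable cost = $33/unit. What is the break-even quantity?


Formula: BEQ = Fixed Costs / (Price - Variable Cost)
Contribution margin = $61 - $33 = $28/unit
BEQ = ceil($30449 / $28/unit) = ceil(1087.46) = 1088 units

1088 units


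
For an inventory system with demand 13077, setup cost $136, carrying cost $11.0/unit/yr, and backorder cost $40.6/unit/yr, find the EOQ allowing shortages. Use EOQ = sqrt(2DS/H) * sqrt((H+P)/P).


Formula: EOQ* = sqrt(2DS/H) * sqrt((H+P)/P)
Base EOQ = sqrt(2*13077*136/11.0) = 568.65 units
Correction = sqrt((11.0+40.6)/40.6) = 1.12736
EOQ* = 568.65 * 1.12736 = 641.1 units

641.1 units


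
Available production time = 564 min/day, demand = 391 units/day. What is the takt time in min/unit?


Formula: Takt Time = Available Production Time / Customer Demand
Takt = 564 min/day / 391 units/day
Takt = 1.44 min/unit

1.44 min/unit


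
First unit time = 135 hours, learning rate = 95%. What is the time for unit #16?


Formula: T_n = T_1 * (learning_rate)^(log2(n)) where learning_rate = rate/100
Doublings = log2(16) = 4
T_n = 135 * 0.95^4
T_n = 135 * 0.8145 = 110.0 hours

110.0 hours


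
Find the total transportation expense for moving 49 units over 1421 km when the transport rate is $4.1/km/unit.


TC = dist * cost * units = 1421 * 4.1 * 49 = $285478.90

$285478.90


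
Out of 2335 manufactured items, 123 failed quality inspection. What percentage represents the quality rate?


Formula: Quality Rate = Good Pieces / Total Pieces * 100
Good pieces = 2335 - 123 = 2212
QR = 2212 / 2335 * 100 = 94.7%

94.7%


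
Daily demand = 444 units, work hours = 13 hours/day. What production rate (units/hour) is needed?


Formula: Production Rate = Daily Demand / Available Hours
Rate = 444 units/day / 13 hours/day
Rate = 34.2 units/hour

34.2 units/hour


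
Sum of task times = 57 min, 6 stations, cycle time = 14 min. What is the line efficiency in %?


Formula: Efficiency = Sum of Task Times / (N_stations * CT) * 100
Total station capacity = 6 stations * 14 min = 84 min
Efficiency = 57 / 84 * 100 = 67.9%

67.9%


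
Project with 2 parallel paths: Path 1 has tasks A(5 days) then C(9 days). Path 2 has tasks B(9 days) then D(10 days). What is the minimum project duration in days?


Path 1 = 5 + 9 = 14 days
Path 2 = 9 + 10 = 19 days
Duration = max(14, 19) = 19 days

19 days


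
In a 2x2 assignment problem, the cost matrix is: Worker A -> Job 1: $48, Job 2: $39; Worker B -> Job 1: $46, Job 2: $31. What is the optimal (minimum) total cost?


Option 1: A->1 + B->2 = $48 + $31 = $79
Option 2: A->2 + B->1 = $39 + $46 = $85
Min cost = min($79, $85) = $79

$79


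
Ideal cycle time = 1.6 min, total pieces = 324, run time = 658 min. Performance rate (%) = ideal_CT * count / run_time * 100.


Formula: Performance = (Ideal CT * Total Count) / Run Time * 100
Ideal output time = 1.6 * 324 = 518.4 min
Performance = 518.4 / 658 * 100 = 78.8%

78.8%


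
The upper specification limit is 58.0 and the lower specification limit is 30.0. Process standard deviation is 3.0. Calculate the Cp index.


Cp = (58.0 - 30.0) / (6 * 3.0)

1.56


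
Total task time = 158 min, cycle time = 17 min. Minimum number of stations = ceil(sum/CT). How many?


Formula: N_min = ceil(Sum of Task Times / Cycle Time)
N_min = ceil(158 min / 17 min) = ceil(9.2941)
N_min = 10 stations

10


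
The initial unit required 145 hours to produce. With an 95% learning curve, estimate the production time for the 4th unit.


Formula: T_n = T_1 * (learning_rate)^(log2(n)) where learning_rate = rate/100
Doublings = log2(4) = 2
T_n = 145 * 0.95^2
T_n = 145 * 0.9025 = 130.9 hours

130.9 hours


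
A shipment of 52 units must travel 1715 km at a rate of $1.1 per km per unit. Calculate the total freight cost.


TC = dist * cost * units = 1715 * 1.1 * 52 = $98098.00

$98098.00


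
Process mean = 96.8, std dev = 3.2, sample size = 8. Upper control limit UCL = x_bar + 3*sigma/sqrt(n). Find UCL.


UCL = 96.8 + 3 * 3.2 / sqrt(8)

100.19


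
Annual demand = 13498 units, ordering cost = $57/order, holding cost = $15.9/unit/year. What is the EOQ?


Formula: EOQ = sqrt(2 * D * S / H)
Numerator: 2 * 13498 * 57 = 1538772
2DS/H = 1538772 / 15.9 = 96778.1
EOQ = sqrt(96778.1) = 311.1 units

311.1 units


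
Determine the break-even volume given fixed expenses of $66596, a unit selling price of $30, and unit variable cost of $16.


Formula: BEQ = Fixed Costs / (Price - Variable Cost)
Contribution margin = $30 - $16 = $14/unit
BEQ = ceil($66596 / $14/unit) = ceil(4756.86) = 4757 units

4757 units


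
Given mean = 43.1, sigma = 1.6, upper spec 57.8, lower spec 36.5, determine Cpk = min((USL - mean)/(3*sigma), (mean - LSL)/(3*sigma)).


Cpu = (57.8 - 43.1) / (3 * 1.6) = 3.06
Cpl = (43.1 - 36.5) / (3 * 1.6) = 1.38
Cpk = min(3.06, 1.38) = 1.38

1.38


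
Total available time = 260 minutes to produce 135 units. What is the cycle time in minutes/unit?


Formula: CT = Available Time / Number of Units
CT = 260 min / 135 units
CT = 1.93 min/unit

1.93 min/unit


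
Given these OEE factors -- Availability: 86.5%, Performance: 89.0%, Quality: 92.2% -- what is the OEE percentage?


Formula: OEE = Availability * Performance * Quality / 10000
A * P = 86.5% * 89.0% / 100 = 76.99%
OEE = 76.99% * 92.2% / 100 = 71.0%

71.0%


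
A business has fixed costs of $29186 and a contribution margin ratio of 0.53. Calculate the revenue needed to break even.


Formula: BER = Fixed Costs / Contribution Margin Ratio
BER = $29186 / 0.53
BER = $55067.92 (to the nearest cent)

$55067.92


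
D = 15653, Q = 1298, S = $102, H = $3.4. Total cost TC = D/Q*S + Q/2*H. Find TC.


TC = 15653/1298 * 102 + 1298/2 * 3.4

$3436.65


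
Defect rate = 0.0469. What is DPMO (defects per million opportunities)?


DPMO = defect_rate * 1000000 = 0.0469 * 1000000

46900


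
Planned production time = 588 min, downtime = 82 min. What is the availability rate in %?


Formula: Availability = (Planned Time - Downtime) / Planned Time * 100
Uptime = 588 - 82 = 506 min
Availability = 506 / 588 * 100 = 86.1%

86.1%


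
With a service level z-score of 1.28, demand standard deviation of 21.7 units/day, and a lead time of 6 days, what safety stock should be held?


Formula: SS = z * sigma_d * sqrt(LT)
sqrt(LT) = sqrt(6) = 2.4495
SS = 1.28 * 21.7 * 2.4495
SS = 68.0 units

68.0 units


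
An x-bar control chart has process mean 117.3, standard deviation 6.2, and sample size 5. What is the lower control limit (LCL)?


LCL = 117.3 - 3 * 6.2 / sqrt(5)

108.98


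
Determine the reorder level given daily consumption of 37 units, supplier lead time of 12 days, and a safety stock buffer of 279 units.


Formula: ROP = (Daily Demand * Lead Time) + Safety Stock
Demand during lead time = 37 * 12 = 444 units
ROP = 444 + 279 = 723 units

723 units


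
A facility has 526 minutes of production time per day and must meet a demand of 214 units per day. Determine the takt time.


Formula: Takt Time = Available Production Time / Customer Demand
Takt = 526 min/day / 214 units/day
Takt = 2.46 min/unit

2.46 min/unit


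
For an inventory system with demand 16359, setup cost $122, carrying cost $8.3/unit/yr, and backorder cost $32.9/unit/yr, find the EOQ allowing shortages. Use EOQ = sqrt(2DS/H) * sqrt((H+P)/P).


Formula: EOQ* = sqrt(2DS/H) * sqrt((H+P)/P)
Base EOQ = sqrt(2*16359*122/8.3) = 693.48 units
Correction = sqrt((8.3+32.9)/32.9) = 1.11905
EOQ* = 693.48 * 1.11905 = 776.0 units

776.0 units


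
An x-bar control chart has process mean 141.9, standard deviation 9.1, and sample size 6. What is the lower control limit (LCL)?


LCL = 141.9 - 3 * 9.1 / sqrt(6)

130.75


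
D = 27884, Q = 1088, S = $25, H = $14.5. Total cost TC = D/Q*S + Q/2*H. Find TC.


TC = 27884/1088 * 25 + 1088/2 * 14.5

$8528.72


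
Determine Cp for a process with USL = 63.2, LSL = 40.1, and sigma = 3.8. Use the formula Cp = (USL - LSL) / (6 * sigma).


Cp = (63.2 - 40.1) / (6 * 3.8)

1.01


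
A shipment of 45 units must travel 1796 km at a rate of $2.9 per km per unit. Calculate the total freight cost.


TC = dist * cost * units = 1796 * 2.9 * 45 = $234378.00

$234378.00


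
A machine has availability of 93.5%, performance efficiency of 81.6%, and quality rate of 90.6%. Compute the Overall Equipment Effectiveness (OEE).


Formula: OEE = Availability * Performance * Quality / 10000
A * P = 93.5% * 81.6% / 100 = 76.3%
OEE = 76.3% * 90.6% / 100 = 69.1%

69.1%


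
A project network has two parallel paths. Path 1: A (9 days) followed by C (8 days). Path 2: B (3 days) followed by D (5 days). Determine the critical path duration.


Path 1 = 9 + 8 = 17 days
Path 2 = 3 + 5 = 8 days
Duration = max(17, 8) = 17 days

17 days


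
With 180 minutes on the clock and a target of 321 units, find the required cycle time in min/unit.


Formula: CT = Available Time / Number of Units
CT = 180 min / 321 units
CT = 0.56 min/unit

0.56 min/unit


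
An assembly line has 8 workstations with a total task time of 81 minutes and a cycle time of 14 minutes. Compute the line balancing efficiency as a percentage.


Formula: Efficiency = Sum of Task Times / (N_stations * CT) * 100
Total station capacity = 8 stations * 14 min = 112 min
Efficiency = 81 / 112 * 100 = 72.3%

72.3%


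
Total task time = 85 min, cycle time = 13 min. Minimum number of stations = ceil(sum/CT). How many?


Formula: N_min = ceil(Sum of Task Times / Cycle Time)
N_min = ceil(85 min / 13 min) = ceil(6.5385)
N_min = 7 stations

7


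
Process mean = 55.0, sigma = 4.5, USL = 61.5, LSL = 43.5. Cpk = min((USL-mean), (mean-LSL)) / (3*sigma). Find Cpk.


Cpu = (61.5 - 55.0) / (3 * 4.5) = 0.48
Cpl = (55.0 - 43.5) / (3 * 4.5) = 0.85
Cpk = min(0.48, 0.85) = 0.48

0.48


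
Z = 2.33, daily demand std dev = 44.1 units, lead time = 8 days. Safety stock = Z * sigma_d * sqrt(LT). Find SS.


Formula: SS = z * sigma_d * sqrt(LT)
sqrt(LT) = sqrt(8) = 2.8284
SS = 2.33 * 44.1 * 2.8284
SS = 290.6 units

290.6 units


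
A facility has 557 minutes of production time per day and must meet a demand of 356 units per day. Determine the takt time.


Formula: Takt Time = Available Production Time / Customer Demand
Takt = 557 min/day / 356 units/day
Takt = 1.56 min/unit

1.56 min/unit


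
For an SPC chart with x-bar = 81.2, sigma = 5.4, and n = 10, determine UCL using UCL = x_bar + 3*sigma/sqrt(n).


UCL = 81.2 + 3 * 5.4 / sqrt(10)

86.32


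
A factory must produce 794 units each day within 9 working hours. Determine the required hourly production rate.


Formula: Production Rate = Daily Demand / Available Hours
Rate = 794 units/day / 9 hours/day
Rate = 88.2 units/hour

88.2 units/hour


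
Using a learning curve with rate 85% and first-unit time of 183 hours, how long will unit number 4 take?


Formula: T_n = T_1 * (learning_rate)^(log2(n)) where learning_rate = rate/100
Doublings = log2(4) = 2
T_n = 183 * 0.85^2
T_n = 183 * 0.7225 = 132.2 hours

132.2 hours


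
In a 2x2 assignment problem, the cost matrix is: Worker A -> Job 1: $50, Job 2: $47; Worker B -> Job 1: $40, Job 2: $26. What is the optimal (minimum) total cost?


Option 1: A->1 + B->2 = $50 + $26 = $76
Option 2: A->2 + B->1 = $47 + $40 = $87
Min cost = min($76, $87) = $76

$76


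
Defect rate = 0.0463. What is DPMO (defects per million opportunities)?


DPMO = defect_rate * 1000000 = 0.0463 * 1000000

46300


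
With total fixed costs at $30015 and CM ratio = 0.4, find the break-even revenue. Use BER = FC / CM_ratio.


Formula: BER = Fixed Costs / Contribution Margin Ratio
BER = $30015 / 0.4
BER = $75037.50 (to the nearest cent)

$75037.50


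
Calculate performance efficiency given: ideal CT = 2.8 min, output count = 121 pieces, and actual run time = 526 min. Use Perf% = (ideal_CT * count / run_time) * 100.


Formula: Performance = (Ideal CT * Total Count) / Run Time * 100
Ideal output time = 2.8 * 121 = 338.8 min
Performance = 338.8 / 526 * 100 = 64.4%

64.4%


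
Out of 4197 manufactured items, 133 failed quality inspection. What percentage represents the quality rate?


Formula: Quality Rate = Good Pieces / Total Pieces * 100
Good pieces = 4197 - 133 = 4064
QR = 4064 / 4197 * 100 = 96.8%

96.8%


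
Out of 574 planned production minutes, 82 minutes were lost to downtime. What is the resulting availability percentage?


Formula: Availability = (Planned Time - Downtime) / Planned Time * 100
Uptime = 574 - 82 = 492 min
Availability = 492 / 574 * 100 = 85.7%

85.7%


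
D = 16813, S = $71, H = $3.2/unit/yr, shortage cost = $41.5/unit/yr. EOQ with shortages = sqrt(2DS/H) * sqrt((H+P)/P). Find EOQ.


Formula: EOQ* = sqrt(2DS/H) * sqrt((H+P)/P)
Base EOQ = sqrt(2*16813*71/3.2) = 863.76 units
Correction = sqrt((3.2+41.5)/41.5) = 1.03784
EOQ* = 863.76 * 1.03784 = 896.4 units

896.4 units


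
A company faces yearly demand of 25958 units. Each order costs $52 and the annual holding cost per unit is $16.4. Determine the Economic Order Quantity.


Formula: EOQ = sqrt(2 * D * S / H)
Numerator: 2 * 25958 * 52 = 2699632
2DS/H = 2699632 / 16.4 = 164611.7
EOQ = sqrt(164611.7) = 405.7 units

405.7 units


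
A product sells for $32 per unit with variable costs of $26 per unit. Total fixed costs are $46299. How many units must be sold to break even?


Formula: BEQ = Fixed Costs / (Price - Variable Cost)
Contribution margin = $32 - $26 = $6/unit
BEQ = ceil($46299 / $6/unit) = ceil(7716.5) = 7717 units

7717 units


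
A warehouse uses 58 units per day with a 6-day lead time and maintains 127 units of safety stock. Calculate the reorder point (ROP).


Formula: ROP = (Daily Demand * Lead Time) + Safety Stock
Demand during lead time = 58 * 6 = 348 units
ROP = 348 + 127 = 475 units

475 units


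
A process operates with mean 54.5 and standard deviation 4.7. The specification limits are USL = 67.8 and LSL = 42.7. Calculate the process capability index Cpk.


Cpu = (67.8 - 54.5) / (3 * 4.7) = 0.94
Cpl = (54.5 - 42.7) / (3 * 4.7) = 0.84
Cpk = min(0.94, 0.84) = 0.84

0.84


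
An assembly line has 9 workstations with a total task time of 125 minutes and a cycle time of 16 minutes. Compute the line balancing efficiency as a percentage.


Formula: Efficiency = Sum of Task Times / (N_stations * CT) * 100
Total station capacity = 9 stations * 16 min = 144 min
Efficiency = 125 / 144 * 100 = 86.8%

86.8%


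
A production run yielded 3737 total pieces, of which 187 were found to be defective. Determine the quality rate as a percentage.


Formula: Quality Rate = Good Pieces / Total Pieces * 100
Good pieces = 3737 - 187 = 3550
QR = 3550 / 3737 * 100 = 95.0%

95.0%


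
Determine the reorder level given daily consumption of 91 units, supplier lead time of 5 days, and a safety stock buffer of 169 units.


Formula: ROP = (Daily Demand * Lead Time) + Safety Stock
Demand during lead time = 91 * 5 = 455 units
ROP = 455 + 169 = 624 units

624 units


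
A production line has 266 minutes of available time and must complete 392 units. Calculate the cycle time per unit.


Formula: CT = Available Time / Number of Units
CT = 266 min / 392 units
CT = 0.68 min/unit

0.68 min/unit


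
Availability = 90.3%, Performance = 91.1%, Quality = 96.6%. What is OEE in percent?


Formula: OEE = Availability * Performance * Quality / 10000
A * P = 90.3% * 91.1% / 100 = 82.26%
OEE = 82.26% * 96.6% / 100 = 79.5%

79.5%


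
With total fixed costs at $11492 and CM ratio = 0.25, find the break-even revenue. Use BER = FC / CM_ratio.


Formula: BER = Fixed Costs / Contribution Margin Ratio
BER = $11492 / 0.25
BER = $45968.00 (to the nearest cent)

$45968.00


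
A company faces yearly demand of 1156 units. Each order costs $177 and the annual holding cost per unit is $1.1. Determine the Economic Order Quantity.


Formula: EOQ = sqrt(2 * D * S / H)
Numerator: 2 * 1156 * 177 = 409224
2DS/H = 409224 / 1.1 = 372021.8
EOQ = sqrt(372021.8) = 609.9 units

609.9 units


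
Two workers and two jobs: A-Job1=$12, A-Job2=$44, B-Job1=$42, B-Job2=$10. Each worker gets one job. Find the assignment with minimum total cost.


Option 1: A->1 + B->2 = $12 + $10 = $22
Option 2: A->2 + B->1 = $44 + $42 = $86
Min cost = min($22, $86) = $22

$22


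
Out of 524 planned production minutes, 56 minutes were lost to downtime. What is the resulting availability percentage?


Formula: Availability = (Planned Time - Downtime) / Planned Time * 100
Uptime = 524 - 56 = 468 min
Availability = 468 / 524 * 100 = 89.3%

89.3%


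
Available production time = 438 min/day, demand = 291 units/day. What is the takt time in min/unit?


Formula: Takt Time = Available Production Time / Customer Demand
Takt = 438 min/day / 291 units/day
Takt = 1.51 min/unit

1.51 min/unit


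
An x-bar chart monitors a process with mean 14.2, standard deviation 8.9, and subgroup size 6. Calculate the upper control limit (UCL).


UCL = 14.2 + 3 * 8.9 / sqrt(6)

25.1


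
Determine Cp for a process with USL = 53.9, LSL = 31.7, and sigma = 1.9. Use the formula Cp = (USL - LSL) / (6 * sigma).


Cp = (53.9 - 31.7) / (6 * 1.9)

1.95


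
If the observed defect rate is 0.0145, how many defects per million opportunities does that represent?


DPMO = defect_rate * 1000000 = 0.0145 * 1000000

14500


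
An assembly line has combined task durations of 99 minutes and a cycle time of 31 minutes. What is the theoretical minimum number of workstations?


Formula: N_min = ceil(Sum of Task Times / Cycle Time)
N_min = ceil(99 min / 31 min) = ceil(3.1935)
N_min = 4 stations

4


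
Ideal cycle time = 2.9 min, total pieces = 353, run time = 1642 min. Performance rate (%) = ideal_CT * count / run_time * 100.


Formula: Performance = (Ideal CT * Total Count) / Run Time * 100
Ideal output time = 2.9 * 353 = 1023.7 min
Performance = 1023.7 / 1642 * 100 = 62.3%

62.3%


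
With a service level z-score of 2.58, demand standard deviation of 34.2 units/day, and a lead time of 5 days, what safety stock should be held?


Formula: SS = z * sigma_d * sqrt(LT)
sqrt(LT) = sqrt(5) = 2.2361
SS = 2.58 * 34.2 * 2.2361
SS = 197.3 units

197.3 units


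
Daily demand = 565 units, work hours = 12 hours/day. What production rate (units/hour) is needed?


Formula: Production Rate = Daily Demand / Available Hours
Rate = 565 units/day / 12 hours/day
Rate = 47.1 units/hour

47.1 units/hour


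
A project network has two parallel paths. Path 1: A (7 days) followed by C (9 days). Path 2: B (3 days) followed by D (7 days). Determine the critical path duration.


Path 1 = 7 + 9 = 16 days
Path 2 = 3 + 7 = 10 days
Duration = max(16, 10) = 16 days

16 days


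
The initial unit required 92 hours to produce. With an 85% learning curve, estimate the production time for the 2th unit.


Formula: T_n = T_1 * (learning_rate)^(log2(n)) where learning_rate = rate/100
Doublings = log2(2) = 1
T_n = 92 * 0.85^1
T_n = 92 * 0.85 = 78.2 hours

78.2 hours


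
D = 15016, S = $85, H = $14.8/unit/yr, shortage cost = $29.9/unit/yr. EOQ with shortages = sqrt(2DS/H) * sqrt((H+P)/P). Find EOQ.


Formula: EOQ* = sqrt(2DS/H) * sqrt((H+P)/P)
Base EOQ = sqrt(2*15016*85/14.8) = 415.31 units
Correction = sqrt((14.8+29.9)/29.9) = 1.2227
EOQ* = 415.31 * 1.2227 = 507.8 units

507.8 units


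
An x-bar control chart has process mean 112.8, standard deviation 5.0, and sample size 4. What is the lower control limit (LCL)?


LCL = 112.8 - 3 * 5.0 / sqrt(4)

105.3


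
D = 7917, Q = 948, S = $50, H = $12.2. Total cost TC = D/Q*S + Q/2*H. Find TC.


TC = 7917/948 * 50 + 948/2 * 12.2

$6200.36


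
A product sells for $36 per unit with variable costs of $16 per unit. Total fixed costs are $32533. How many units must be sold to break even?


Formula: BEQ = Fixed Costs / (Price - Variable Cost)
Contribution margin = $36 - $16 = $20/unit
BEQ = ceil($32533 / $20/unit) = ceil(1626.65) = 1627 units

1627 units


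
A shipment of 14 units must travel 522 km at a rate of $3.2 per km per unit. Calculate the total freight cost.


TC = dist * cost * units = 522 * 3.2 * 14 = $23385.60

$23385.60


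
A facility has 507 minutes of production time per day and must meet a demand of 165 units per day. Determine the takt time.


Formula: Takt Time = Available Production Time / Customer Demand
Takt = 507 min/day / 165 units/day
Takt = 3.07 min/unit

3.07 min/unit


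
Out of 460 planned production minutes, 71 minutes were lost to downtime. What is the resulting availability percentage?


Formula: Availability = (Planned Time - Downtime) / Planned Time * 100
Uptime = 460 - 71 = 389 min
Availability = 389 / 460 * 100 = 84.6%

84.6%


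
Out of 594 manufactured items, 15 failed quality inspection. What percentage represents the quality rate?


Formula: Quality Rate = Good Pieces / Total Pieces * 100
Good pieces = 594 - 15 = 579
QR = 579 / 594 * 100 = 97.5%

97.5%


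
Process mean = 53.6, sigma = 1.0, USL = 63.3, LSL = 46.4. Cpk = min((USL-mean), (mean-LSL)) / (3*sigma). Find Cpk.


Cpu = (63.3 - 53.6) / (3 * 1.0) = 3.23
Cpl = (53.6 - 46.4) / (3 * 1.0) = 2.4
Cpk = min(3.23, 2.4) = 2.4

2.4


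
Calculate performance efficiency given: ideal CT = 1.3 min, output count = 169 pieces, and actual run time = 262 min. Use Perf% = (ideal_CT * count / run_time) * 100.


Formula: Performance = (Ideal CT * Total Count) / Run Time * 100
Ideal output time = 1.3 * 169 = 219.7 min
Performance = 219.7 / 262 * 100 = 83.9%

83.9%


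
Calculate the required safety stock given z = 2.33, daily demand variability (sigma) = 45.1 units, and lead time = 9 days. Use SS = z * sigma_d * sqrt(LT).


Formula: SS = z * sigma_d * sqrt(LT)
sqrt(LT) = sqrt(9) = 3.0
SS = 2.33 * 45.1 * 3.0
SS = 315.2 units

315.2 units


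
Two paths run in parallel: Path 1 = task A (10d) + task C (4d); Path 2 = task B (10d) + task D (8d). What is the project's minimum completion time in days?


Path 1 = 10 + 4 = 14 days
Path 2 = 10 + 8 = 18 days
Duration = max(14, 18) = 18 days

18 days


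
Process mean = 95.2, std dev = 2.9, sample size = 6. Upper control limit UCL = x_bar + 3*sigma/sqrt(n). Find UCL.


UCL = 95.2 + 3 * 2.9 / sqrt(6)

98.75


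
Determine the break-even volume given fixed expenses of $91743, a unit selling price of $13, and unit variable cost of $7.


Formula: BEQ = Fixed Costs / (Price - Variable Cost)
Contribution margin = $13 - $7 = $6/unit
BEQ = ceil($91743 / $6/unit) = ceil(15290.5) = 15291 units

15291 units


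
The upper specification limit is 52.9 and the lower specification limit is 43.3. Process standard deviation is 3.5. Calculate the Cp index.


Cp = (52.9 - 43.3) / (6 * 3.5)

0.46


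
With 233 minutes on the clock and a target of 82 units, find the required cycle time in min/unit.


Formula: CT = Available Time / Number of Units
CT = 233 min / 82 units
CT = 2.84 min/unit

2.84 min/unit


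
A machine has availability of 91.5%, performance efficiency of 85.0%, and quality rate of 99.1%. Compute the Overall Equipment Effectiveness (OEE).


Formula: OEE = Availability * Performance * Quality / 10000
A * P = 91.5% * 85.0% / 100 = 77.78%
OEE = 77.78% * 99.1% / 100 = 77.1%

77.1%


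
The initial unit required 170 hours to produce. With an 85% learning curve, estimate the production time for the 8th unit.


Formula: T_n = T_1 * (learning_rate)^(log2(n)) where learning_rate = rate/100
Doublings = log2(8) = 3
T_n = 170 * 0.85^3
T_n = 170 * 0.6141 = 104.4 hours

104.4 hours


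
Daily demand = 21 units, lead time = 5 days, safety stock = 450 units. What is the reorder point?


Formula: ROP = (Daily Demand * Lead Time) + Safety Stock
Demand during lead time = 21 * 5 = 105 units
ROP = 105 + 450 = 555 units

555 units


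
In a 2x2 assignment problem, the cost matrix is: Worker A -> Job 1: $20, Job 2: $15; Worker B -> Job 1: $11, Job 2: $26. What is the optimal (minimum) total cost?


Option 1: A->1 + B->2 = $20 + $26 = $46
Option 2: A->2 + B->1 = $15 + $11 = $26
Min cost = min($46, $26) = $26

$26


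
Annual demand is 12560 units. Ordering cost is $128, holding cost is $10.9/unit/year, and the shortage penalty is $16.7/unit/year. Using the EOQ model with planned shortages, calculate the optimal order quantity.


Formula: EOQ* = sqrt(2DS/H) * sqrt((H+P)/P)
Base EOQ = sqrt(2*12560*128/10.9) = 543.13 units
Correction = sqrt((10.9+16.7)/16.7) = 1.28557
EOQ* = 543.13 * 1.28557 = 698.2 units

698.2 units


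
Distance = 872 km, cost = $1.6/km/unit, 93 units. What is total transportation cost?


TC = dist * cost * units = 872 * 1.6 * 93 = $129753.60

$129753.60


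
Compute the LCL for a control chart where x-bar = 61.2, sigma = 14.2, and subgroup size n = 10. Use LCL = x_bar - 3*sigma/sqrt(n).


LCL = 61.2 - 3 * 14.2 / sqrt(10)

47.73


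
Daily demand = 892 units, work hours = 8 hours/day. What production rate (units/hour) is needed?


Formula: Production Rate = Daily Demand / Available Hours
Rate = 892 units/day / 8 hours/day
Rate = 111.5 units/hour

111.5 units/hour


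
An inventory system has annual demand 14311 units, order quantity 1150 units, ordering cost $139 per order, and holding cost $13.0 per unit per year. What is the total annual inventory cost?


TC = 14311/1150 * 139 + 1150/2 * 13.0

$9204.76


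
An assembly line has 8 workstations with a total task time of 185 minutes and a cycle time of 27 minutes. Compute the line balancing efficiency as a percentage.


Formula: Efficiency = Sum of Task Times / (N_stations * CT) * 100
Total station capacity = 8 stations * 27 min = 216 min
Efficiency = 185 / 216 * 100 = 85.6%

85.6%


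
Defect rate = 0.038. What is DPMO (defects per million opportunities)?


DPMO = defect_rate * 1000000 = 0.038 * 1000000

38000


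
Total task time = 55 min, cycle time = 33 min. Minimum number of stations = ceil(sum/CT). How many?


Formula: N_min = ceil(Sum of Task Times / Cycle Time)
N_min = ceil(55 min / 33 min) = ceil(1.6667)
N_min = 2 stations

2


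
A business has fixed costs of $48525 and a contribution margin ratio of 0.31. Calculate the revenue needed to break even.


Formula: BER = Fixed Costs / Contribution Margin Ratio
BER = $48525 / 0.31
BER = $156532.26 (to the nearest cent)

$156532.26


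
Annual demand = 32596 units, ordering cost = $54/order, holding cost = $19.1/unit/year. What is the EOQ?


Formula: EOQ = sqrt(2 * D * S / H)
Numerator: 2 * 32596 * 54 = 3520368
2DS/H = 3520368 / 19.1 = 184312.5
EOQ = sqrt(184312.5) = 429.3 units

429.3 units


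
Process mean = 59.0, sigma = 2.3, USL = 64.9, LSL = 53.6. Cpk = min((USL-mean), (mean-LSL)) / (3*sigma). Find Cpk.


Cpu = (64.9 - 59.0) / (3 * 2.3) = 0.86
Cpl = (59.0 - 53.6) / (3 * 2.3) = 0.78
Cpk = min(0.86, 0.78) = 0.78

0.78


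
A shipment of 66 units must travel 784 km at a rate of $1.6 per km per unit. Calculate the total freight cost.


TC = dist * cost * units = 784 * 1.6 * 66 = $82790.40

$82790.40


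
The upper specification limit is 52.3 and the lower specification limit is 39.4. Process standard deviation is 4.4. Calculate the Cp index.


Cp = (52.3 - 39.4) / (6 * 4.4)

0.49


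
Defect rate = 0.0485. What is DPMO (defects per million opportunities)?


DPMO = defect_rate * 1000000 = 0.0485 * 1000000

48500


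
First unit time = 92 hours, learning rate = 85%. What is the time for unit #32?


Formula: T_n = T_1 * (learning_rate)^(log2(n)) where learning_rate = rate/100
Doublings = log2(32) = 5
T_n = 92 * 0.85^5
T_n = 92 * 0.4437 = 40.8 hours

40.8 hours


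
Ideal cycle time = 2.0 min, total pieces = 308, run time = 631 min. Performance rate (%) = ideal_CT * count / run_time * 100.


Formula: Performance = (Ideal CT * Total Count) / Run Time * 100
Ideal output time = 2.0 * 308 = 616.0 min
Performance = 616.0 / 631 * 100 = 97.6%

97.6%


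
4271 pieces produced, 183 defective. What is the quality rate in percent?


Formula: Quality Rate = Good Pieces / Total Pieces * 100
Good pieces = 4271 - 183 = 4088
QR = 4088 / 4271 * 100 = 95.7%

95.7%


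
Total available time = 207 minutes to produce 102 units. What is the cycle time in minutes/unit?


Formula: CT = Available Time / Number of Units
CT = 207 min / 102 units
CT = 2.03 min/unit

2.03 min/unit


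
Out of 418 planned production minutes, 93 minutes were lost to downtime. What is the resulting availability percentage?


Formula: Availability = (Planned Time - Downtime) / Planned Time * 100
Uptime = 418 - 93 = 325 min
Availability = 325 / 418 * 100 = 77.8%

77.8%


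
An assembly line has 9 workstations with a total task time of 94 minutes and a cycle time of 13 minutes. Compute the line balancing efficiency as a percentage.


Formula: Efficiency = Sum of Task Times / (N_stations * CT) * 100
Total station capacity = 9 stations * 13 min = 117 min
Efficiency = 94 / 117 * 100 = 80.3%

80.3%


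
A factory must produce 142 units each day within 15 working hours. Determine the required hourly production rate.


Formula: Production Rate = Daily Demand / Available Hours
Rate = 142 units/day / 15 hours/day
Rate = 9.5 units/hour

9.5 units/hour


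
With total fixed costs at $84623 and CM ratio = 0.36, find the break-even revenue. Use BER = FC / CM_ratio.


Formula: BER = Fixed Costs / Contribution Margin Ratio
BER = $84623 / 0.36
BER = $235063.89 (to the nearest cent)

$235063.89


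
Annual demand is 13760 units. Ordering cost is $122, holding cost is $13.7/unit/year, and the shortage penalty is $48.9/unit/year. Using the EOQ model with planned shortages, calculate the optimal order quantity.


Formula: EOQ* = sqrt(2DS/H) * sqrt((H+P)/P)
Base EOQ = sqrt(2*13760*122/13.7) = 495.04 units
Correction = sqrt((13.7+48.9)/48.9) = 1.13144
EOQ* = 495.04 * 1.13144 = 560.1 units

560.1 units


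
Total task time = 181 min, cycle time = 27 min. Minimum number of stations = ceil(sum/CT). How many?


Formula: N_min = ceil(Sum of Task Times / Cycle Time)
N_min = ceil(181 min / 27 min) = ceil(6.7037)
N_min = 7 stations

7


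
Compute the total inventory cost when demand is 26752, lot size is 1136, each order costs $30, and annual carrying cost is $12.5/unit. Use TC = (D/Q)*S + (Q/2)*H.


TC = 26752/1136 * 30 + 1136/2 * 12.5

$7806.48


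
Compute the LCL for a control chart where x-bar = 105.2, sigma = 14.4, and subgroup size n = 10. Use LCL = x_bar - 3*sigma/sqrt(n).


LCL = 105.2 - 3 * 14.4 / sqrt(10)

91.54


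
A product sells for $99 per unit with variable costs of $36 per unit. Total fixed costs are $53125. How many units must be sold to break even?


Formula: BEQ = Fixed Costs / (Price - Variable Cost)
Contribution margin = $99 - $36 = $63/unit
BEQ = ceil($53125 / $63/unit) = ceil(843.25) = 844 units

844 units


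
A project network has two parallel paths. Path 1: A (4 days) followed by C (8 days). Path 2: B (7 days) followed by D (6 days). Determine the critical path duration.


Path 1 = 4 + 8 = 12 days
Path 2 = 7 + 6 = 13 days
Duration = max(12, 13) = 13 days

13 days


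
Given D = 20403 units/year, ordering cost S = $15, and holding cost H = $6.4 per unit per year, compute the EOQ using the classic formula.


Formula: EOQ = sqrt(2 * D * S / H)
Numerator: 2 * 20403 * 15 = 612090
2DS/H = 612090 / 6.4 = 95639.1
EOQ = sqrt(95639.1) = 309.3 units

309.3 units


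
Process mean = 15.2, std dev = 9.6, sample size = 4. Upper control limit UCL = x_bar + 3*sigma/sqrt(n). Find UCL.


UCL = 15.2 + 3 * 9.6 / sqrt(4)

29.6


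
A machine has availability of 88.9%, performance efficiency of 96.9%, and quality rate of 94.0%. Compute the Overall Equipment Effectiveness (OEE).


Formula: OEE = Availability * Performance * Quality / 10000
A * P = 88.9% * 96.9% / 100 = 86.14%
OEE = 86.14% * 94.0% / 100 = 81.0%

81.0%


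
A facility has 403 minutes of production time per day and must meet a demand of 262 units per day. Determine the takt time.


Formula: Takt Time = Available Production Time / Customer Demand
Takt = 403 min/day / 262 units/day
Takt = 1.54 min/unit

1.54 min/unit


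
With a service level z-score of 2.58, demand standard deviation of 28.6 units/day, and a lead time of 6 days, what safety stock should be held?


Formula: SS = z * sigma_d * sqrt(LT)
sqrt(LT) = sqrt(6) = 2.4495
SS = 2.58 * 28.6 * 2.4495
SS = 180.7 units

180.7 units


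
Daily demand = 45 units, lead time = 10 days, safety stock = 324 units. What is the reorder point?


Formula: ROP = (Daily Demand * Lead Time) + Safety Stock
Demand during lead time = 45 * 10 = 450 units
ROP = 450 + 324 = 774 units

774 units


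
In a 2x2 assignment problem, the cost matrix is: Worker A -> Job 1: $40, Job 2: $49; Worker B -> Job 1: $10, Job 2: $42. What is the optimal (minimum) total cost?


Option 1: A->1 + B->2 = $40 + $42 = $82
Option 2: A->2 + B->1 = $49 + $10 = $59
Min cost = min($82, $59) = $59

$59


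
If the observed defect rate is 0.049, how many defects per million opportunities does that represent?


DPMO = defect_rate * 1000000 = 0.049 * 1000000

49000


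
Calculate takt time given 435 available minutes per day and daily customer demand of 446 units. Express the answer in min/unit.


Formula: Takt Time = Available Production Time / Customer Demand
Takt = 435 min/day / 446 units/day
Takt = 0.98 min/unit

0.98 min/unit


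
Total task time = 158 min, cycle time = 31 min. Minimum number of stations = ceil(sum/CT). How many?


Formula: N_min = ceil(Sum of Task Times / Cycle Time)
N_min = ceil(158 min / 31 min) = ceil(5.0968)
N_min = 6 stations

6


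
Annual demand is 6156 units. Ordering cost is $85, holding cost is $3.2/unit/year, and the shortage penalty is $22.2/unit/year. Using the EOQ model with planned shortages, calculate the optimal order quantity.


Formula: EOQ* = sqrt(2DS/H) * sqrt((H+P)/P)
Base EOQ = sqrt(2*6156*85/3.2) = 571.87 units
Correction = sqrt((3.2+22.2)/22.2) = 1.06965
EOQ* = 571.87 * 1.06965 = 611.7 units

611.7 units


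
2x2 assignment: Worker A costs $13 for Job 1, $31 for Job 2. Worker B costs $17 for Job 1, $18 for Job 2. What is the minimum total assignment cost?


Option 1: A->1 + B->2 = $13 + $18 = $31
Option 2: A->2 + B->1 = $31 + $17 = $48
Min cost = min($31, $48) = $31

$31


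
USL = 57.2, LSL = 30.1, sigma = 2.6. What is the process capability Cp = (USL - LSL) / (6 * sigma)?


Cp = (57.2 - 30.1) / (6 * 2.6)

1.74


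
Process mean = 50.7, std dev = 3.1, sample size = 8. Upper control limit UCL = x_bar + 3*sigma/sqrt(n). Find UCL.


UCL = 50.7 + 3 * 3.1 / sqrt(8)

53.99


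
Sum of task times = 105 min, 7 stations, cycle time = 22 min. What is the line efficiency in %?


Formula: Efficiency = Sum of Task Times / (N_stations * CT) * 100
Total station capacity = 7 stations * 22 min = 154 min
Efficiency = 105 / 154 * 100 = 68.2%

68.2%


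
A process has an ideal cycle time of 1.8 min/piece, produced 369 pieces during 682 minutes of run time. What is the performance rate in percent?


Formula: Performance = (Ideal CT * Total Count) / Run Time * 100
Ideal output time = 1.8 * 369 = 664.2 min
Performance = 664.2 / 682 * 100 = 97.4%

97.4%
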